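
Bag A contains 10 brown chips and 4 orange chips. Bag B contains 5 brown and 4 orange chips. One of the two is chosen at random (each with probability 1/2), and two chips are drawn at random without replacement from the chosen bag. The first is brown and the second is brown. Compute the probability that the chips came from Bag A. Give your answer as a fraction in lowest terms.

P(E | Bag A) = 45/91; P(E | Bag B) = 5/18.
P(E) = 1/2·45/91 + 1/2·5/18 = 1265/3276.
By Bayes' rule, P(Bag A | E) = 45/182 / 1265/3276 = 162/253 ≈ 0.6403.

162/253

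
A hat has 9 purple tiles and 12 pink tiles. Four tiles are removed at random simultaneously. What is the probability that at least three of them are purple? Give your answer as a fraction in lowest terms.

18/95

Sum the hypergeometric tail for j = 3,…,4 purple tiles.
Favorable = C(9,3)·C(12,1) + C(9,4)·C(12,0) = 1134; total = C(21,4) = 5985.
P = 1134/5985 = 18/95 ≈ 0.1895.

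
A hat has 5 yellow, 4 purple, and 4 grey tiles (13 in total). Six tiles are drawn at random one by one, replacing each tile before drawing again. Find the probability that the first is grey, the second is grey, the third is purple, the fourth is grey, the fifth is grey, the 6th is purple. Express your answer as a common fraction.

Multiply the conditional probability of each draw in order, with replacement (the composition resets each draw).
P = (4/13) · (4/13) · (4/13) · (4/13) · (4/13) · (4/13) = 4096/4826809 ≈ 0.0008.

4096/4826809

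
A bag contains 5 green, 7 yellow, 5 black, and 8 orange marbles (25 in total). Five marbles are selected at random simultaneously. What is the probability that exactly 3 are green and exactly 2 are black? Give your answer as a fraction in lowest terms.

Unordered draws without replacement: count favorable combinations over C(25,5).
Favorable = C(5,3) · C(7,0) · C(5,2) · C(8,0) = 100; total = C(25,5) = 53130.
P = 100/53130 = 10/5313 ≈ 0.0019.

10/5313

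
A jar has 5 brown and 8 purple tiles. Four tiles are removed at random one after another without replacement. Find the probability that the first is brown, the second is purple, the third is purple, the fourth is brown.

28/429

Multiply the conditional probability of each draw in order, without replacement, so each draw removes one from its color and from the total.
P = (5/13) · (8/12) · (7/11) · (4/10) = 28/429 ≈ 0.0653.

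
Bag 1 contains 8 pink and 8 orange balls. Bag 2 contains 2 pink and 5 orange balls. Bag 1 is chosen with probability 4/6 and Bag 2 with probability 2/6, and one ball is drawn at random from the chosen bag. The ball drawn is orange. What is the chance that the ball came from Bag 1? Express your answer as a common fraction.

P(orange | Bag 1) = 1/2; P(orange | Bag 2) = 5/7.
P(orange) = 2/3·1/2 + 1/3·5/7 = 4/7.
By Bayes' rule, P(Bag 1 | orange) = 1/3 / 4/7 = 7/12 ≈ 0.5833.

7/12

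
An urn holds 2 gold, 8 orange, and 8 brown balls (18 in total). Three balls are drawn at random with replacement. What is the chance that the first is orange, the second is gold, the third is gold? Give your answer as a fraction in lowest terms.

Multiply the conditional probability of each draw in order, with replacement (the composition resets each draw).
P = (8/18) · (2/18) · (2/18) = 4/729 ≈ 0.0055.

4/729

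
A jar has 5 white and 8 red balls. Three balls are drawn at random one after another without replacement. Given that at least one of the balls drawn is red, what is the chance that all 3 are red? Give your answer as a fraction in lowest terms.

14/69

P(all 3 red) = C(8,3)/C(13,3) = 28/143; P(at least one red) = 1 − C(5,3)/C(13,3) = 138/143.
Since 'all 3 red' ⊆ 'at least one red', P(all 3 | at least one) = 28/143 / 138/143 = 14/69 ≈ 0.2029.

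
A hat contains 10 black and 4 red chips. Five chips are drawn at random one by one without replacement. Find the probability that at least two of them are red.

5/11

Sum the hypergeometric tail for j = 2,…,4 red chips.
Favorable = C(4,2)·C(10,3) + C(4,3)·C(10,2) + C(4,4)·C(10,1) = 910; total = C(14,5) = 2002.
P = 910/2002 = 5/11 ≈ 0.4545.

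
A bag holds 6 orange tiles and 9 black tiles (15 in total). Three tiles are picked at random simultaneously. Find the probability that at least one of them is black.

87/91

Use the complement: P(at least one black) = 1 − P(no black).
P(none) = C(6,3)/C(15,3) = 20/455.
So P = 1 − 20/455 = 87/91 ≈ 0.9560.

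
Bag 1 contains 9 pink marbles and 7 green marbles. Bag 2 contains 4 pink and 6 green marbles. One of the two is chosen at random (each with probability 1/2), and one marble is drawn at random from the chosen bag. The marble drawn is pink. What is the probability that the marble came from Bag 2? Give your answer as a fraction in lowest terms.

P(pink | Bag 1) = 9/16; P(pink | Bag 2) = 2/5.
P(pink) = 1/2·9/16 + 1/2·2/5 = 77/160.
By Bayes' rule, P(Bag 2 | pink) = 1/5 / 77/160 = 32/77 ≈ 0.4156.

32/77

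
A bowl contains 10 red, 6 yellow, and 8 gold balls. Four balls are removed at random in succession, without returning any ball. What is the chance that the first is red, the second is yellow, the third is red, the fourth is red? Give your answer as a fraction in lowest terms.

30/1771

Multiply the conditional probability of each draw in order, without replacement, so each draw removes one from its color and from the total.
P = (10/24) · (6/23) · (9/22) · (8/21) = 30/1771 ≈ 0.0169.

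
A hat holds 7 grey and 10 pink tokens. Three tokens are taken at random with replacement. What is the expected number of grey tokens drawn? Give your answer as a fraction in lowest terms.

By linearity of expectation, E[X] = Σ P(draw i is grey); each independent draw has P(grey) = 7/17.
E[X] = 3 · 7/17 = 21/17 ≈ 1.2353.

21/17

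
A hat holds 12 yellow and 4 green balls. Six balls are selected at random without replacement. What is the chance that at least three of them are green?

43/364

Sum the hypergeometric tail for j = 3,…,4 green balls.
Favorable = C(4,3)·C(12,3) + C(4,4)·C(12,2) = 946; total = C(16,6) = 8008.
P = 946/8008 = 43/364 ≈ 0.1181.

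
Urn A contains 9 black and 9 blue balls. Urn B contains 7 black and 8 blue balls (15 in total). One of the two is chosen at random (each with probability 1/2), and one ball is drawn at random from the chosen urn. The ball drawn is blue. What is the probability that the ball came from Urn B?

P(blue | Urn A) = 1/2; P(blue | Urn B) = 8/15.
P(blue) = 1/2·1/2 + 1/2·8/15 = 31/60.
By Bayes' rule, P(Urn B | blue) = 4/15 / 31/60 = 16/31 ≈ 0.5161.

16/31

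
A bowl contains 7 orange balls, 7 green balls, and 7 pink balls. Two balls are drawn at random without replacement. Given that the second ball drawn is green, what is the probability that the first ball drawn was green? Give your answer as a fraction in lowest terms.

3/10

P(first=green and the second ball drawn is green) = (7/21)·(6/20) = 1/10.
P(the second ball drawn is green) = Σ over first color = 7/60 + 1/10 + 7/60 = 1/3.
By Bayes, P(first=green | the second ball drawn is green) = 1/10 / 1/3 = 3/10 ≈ 0.3000.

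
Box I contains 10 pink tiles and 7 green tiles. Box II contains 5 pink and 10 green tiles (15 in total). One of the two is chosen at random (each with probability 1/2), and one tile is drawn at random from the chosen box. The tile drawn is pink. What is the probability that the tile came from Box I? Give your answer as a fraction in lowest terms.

30/47

P(pink | Box I) = 10/17; P(pink | Box II) = 1/3.
P(pink) = 1/2·10/17 + 1/2·1/3 = 47/102.
By Bayes' rule, P(Box I | pink) = 5/17 / 47/102 = 30/47 ≈ 0.6383.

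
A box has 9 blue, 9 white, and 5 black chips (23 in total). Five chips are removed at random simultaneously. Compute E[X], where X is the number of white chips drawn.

By linearity of expectation, E[X] = Σ P(draw i is white); by symmetry each draw (even without replacement) has P(white) = 9/23.
E[X] = 5 · 9/23 = 45/23 ≈ 1.9565.

45/23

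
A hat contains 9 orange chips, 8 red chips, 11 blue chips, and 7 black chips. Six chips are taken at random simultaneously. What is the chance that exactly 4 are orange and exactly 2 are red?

Unordered draws without replacement: count favorable combinations over C(35,6).
Favorable = C(9,4) · C(8,2) · C(11,0) · C(7,0) = 3528; total = C(35,6) = 1623160.
P = 3528/1623160 = 63/28985 ≈ 0.0022.

63/28985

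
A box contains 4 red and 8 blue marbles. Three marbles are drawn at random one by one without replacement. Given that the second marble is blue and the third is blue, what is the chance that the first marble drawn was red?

P(first=red and the second marble is blue and the third is blue) = (4/12)·(8/11)·(7/10) = 28/165.
P(E) = Σ over first color = 28/165 + 14/55 = 14/33.
By Bayes, P(first=red | E) = 28/165 / 14/33 = 2/5 ≈ 0.4000.

2/5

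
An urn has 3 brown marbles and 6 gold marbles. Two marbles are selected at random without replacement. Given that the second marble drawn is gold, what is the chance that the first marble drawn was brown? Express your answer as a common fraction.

P(first=brown and the second marble drawn is gold) = (3/9)·(6/8) = 1/4.
P(the second marble drawn is gold) = Σ over first color = 1/4 + 5/12 = 2/3.
By Bayes, P(first=brown | the second marble drawn is gold) = 1/4 / 2/3 = 3/8 ≈ 0.3750.

3/8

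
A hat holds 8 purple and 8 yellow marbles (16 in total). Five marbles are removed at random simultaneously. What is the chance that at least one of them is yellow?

77/78

Use the complement: P(at least one yellow) = 1 − P(no yellow).
P(none) = C(8,5)/C(16,5) = 56/4368.
So P = 1 − 56/4368 = 77/78 ≈ 0.9872.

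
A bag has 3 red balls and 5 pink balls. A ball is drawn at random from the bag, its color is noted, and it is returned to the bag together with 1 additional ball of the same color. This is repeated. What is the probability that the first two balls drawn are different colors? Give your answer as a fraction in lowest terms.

5/12

Either pink then red, or red then pink; after the first draw the total is 9.
P = (5/8)·(3/9) + (3/8)·(5/9) = 5/12 ≈ 0.4167.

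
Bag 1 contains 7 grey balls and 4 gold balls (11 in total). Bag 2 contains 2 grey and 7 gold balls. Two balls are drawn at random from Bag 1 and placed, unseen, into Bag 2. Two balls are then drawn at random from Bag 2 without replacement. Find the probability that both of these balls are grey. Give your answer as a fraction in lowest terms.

Condition on how many of the transferred balls are grey (from Bag 1: 7 grey of 11; then Bag 2 has 11 total).
  0 grey: C(7,0)C(4,2)/C(11,2) = 6/55; then P = C(2,2)/C(11,2) = 1/55
  1 grey: C(7,1)C(4,1)/C(11,2) = 28/55; then P = C(3,2)/C(11,2) = 3/55
  2 grey: C(7,2)C(4,0)/C(11,2) = 21/55; then P = C(4,2)/C(11,2) = 6/55
P(both grey) = 216/3025 ≈ 0.0714.

216/3025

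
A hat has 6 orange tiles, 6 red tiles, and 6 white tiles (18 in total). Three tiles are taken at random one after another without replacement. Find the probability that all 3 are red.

Unordered draws without replacement: count favorable combinations over C(18,3).
Favorable = C(6,0) · C(6,3) · C(6,0) = 20; total = C(18,3) = 816.
P = 20/816 = 5/204 ≈ 0.0245.

5/204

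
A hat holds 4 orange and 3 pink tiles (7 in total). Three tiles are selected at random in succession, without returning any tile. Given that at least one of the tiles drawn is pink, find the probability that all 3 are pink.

P(all 3 pink) = C(3,3)/C(7,3) = 1/35; P(at least one pink) = 1 − C(4,3)/C(7,3) = 31/35.
Since 'all 3 pink' ⊆ 'at least one pink', P(all 3 | at least one) = 1/35 / 31/35 = 1/31 ≈ 0.0323.

1/31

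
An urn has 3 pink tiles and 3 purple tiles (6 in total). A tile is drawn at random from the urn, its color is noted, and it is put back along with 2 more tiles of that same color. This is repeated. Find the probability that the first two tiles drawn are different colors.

Either pink then purple, or purple then pink; after the first draw the total is 8.
P = (3/6)·(3/8) + (3/6)·(3/8) = 3/8 ≈ 0.3750.

3/8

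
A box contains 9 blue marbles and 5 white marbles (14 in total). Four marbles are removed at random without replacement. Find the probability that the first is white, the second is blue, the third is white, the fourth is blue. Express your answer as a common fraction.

Multiply the conditional probability of each draw in order, without replacement, so each draw removes one from its color and from the total.
P = (5/14) · (9/13) · (4/12) · (8/11) = 60/1001 ≈ 0.0599.

60/1001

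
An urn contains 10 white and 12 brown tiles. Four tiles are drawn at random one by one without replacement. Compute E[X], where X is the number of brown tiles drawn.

By linearity of expectation, E[X] = Σ P(draw i is brown); by symmetry each draw (even without replacement) has P(brown) = 12/22.
E[X] = 4 · 12/22 = 24/11 ≈ 2.1818.

24/11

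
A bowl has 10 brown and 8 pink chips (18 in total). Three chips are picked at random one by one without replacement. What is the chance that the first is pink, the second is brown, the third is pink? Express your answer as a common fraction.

Multiply the conditional probability of each draw in order, without replacement, so each draw removes one from its color and from the total.
P = (8/18) · (10/17) · (7/16) = 35/306 ≈ 0.1144.

35/306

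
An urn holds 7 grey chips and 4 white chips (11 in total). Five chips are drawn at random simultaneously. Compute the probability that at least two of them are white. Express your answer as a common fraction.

Sum the hypergeometric tail for j = 2,…,4 white chips.
Favorable = C(4,2)·C(7,3) + C(4,3)·C(7,2) + C(4,4)·C(7,1) = 301; total = C(11,5) = 462.
P = 301/462 = 43/66 ≈ 0.6515.

43/66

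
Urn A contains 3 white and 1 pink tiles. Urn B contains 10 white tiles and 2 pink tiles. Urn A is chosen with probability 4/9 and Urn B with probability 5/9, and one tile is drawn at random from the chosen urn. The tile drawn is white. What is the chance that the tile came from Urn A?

P(white | Urn A) = 3/4; P(white | Urn B) = 5/6.
P(white) = 4/9·3/4 + 5/9·5/6 = 43/54.
By Bayes' rule, P(Urn A | white) = 1/3 / 43/54 = 18/43 ≈ 0.4186.

18/43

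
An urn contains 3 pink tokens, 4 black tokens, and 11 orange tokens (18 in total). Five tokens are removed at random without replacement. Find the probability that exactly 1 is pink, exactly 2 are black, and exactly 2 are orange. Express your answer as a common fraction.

Unordered draws without replacement: count favorable combinations over C(18,5).
Favorable = C(3,1) · C(4,2) · C(11,2) = 990; total = C(18,5) = 8568.
P = 990/8568 = 55/476 ≈ 0.1155.

55/476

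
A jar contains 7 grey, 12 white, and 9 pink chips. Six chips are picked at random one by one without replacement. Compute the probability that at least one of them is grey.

3839/4485

Use the complement: P(at least one grey) = 1 − P(no grey).
P(none) = C(21,6)/C(28,6) = 54264/376740.
So P = 1 − 54264/376740 = 3839/4485 ≈ 0.8560.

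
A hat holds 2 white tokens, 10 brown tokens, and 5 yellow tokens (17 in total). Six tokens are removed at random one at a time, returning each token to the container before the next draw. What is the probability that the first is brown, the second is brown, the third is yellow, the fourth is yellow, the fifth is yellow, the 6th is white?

25000/24137569

Multiply the conditional probability of each draw in order, with replacement (the composition resets each draw).
P = (10/17) · (10/17) · (5/17) · (5/17) · (5/17) · (2/17) = 25000/24137569 ≈ 0.0010.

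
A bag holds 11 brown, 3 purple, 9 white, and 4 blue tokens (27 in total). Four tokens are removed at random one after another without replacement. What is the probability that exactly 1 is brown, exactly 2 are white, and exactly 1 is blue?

88/975

Unordered draws without replacement: count favorable combinations over C(27,4).
Favorable = C(11,1) · C(3,0) · C(9,2) · C(4,1) = 1584; total = C(27,4) = 17550.
P = 1584/17550 = 88/975 ≈ 0.0903.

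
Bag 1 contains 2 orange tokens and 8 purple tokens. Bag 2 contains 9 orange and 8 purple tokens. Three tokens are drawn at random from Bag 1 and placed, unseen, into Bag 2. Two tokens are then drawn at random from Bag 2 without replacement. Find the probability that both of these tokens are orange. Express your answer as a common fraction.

311/1425

Condition on how many of the transferred tokens are orange (from Bag 1: 2 orange of 10; then Bag 2 has 20 total).
  0 orange: C(2,0)C(8,3)/C(10,3) = 7/15; then P = C(9,2)/C(20,2) = 18/95
  1 orange: C(2,1)C(8,2)/C(10,3) = 7/15; then P = C(10,2)/C(20,2) = 9/38
  2 orange: C(2,2)C(8,1)/C(10,3) = 1/15; then P = C(11,2)/C(20,2) = 11/38
P(both orange) = 311/1425 ≈ 0.2182.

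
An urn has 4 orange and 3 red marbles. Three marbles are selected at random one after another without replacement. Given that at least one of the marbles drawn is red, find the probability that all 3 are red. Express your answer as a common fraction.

P(all 3 red) = C(3,3)/C(7,3) = 1/35; P(at least one red) = 1 − C(4,3)/C(7,3) = 31/35.
Since 'all 3 red' ⊆ 'at least one red', P(all 3 | at least one) = 1/35 / 31/35 = 1/31 ≈ 0.0323.

1/31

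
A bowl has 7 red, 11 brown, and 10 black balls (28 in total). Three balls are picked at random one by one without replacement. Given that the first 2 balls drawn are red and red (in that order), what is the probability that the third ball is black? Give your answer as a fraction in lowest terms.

After removing 2 red, the bowl has 10 black out of 26 remaining.
P(third is black | given) = 10/26 = 5/13 ≈ 0.3846.

5/13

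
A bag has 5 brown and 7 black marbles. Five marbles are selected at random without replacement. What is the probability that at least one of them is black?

Use the complement: P(at least one black) = 1 − P(no black).
P(none) = C(5,5)/C(12,5) = 1/792.
So P = 1 − 1/792 = 791/792 ≈ 0.9987.

791/792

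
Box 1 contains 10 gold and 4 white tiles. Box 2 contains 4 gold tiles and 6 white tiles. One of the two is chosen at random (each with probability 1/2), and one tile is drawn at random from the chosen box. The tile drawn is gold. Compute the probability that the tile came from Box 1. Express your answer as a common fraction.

25/39

P(gold | Box 1) = 5/7; P(gold | Box 2) = 2/5.
P(gold) = 1/2·5/7 + 1/2·2/5 = 39/70.
By Bayes' rule, P(Box 1 | gold) = 5/14 / 39/70 = 25/39 ≈ 0.6410.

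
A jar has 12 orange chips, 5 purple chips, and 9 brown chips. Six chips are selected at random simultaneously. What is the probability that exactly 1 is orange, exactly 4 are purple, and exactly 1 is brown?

Unordered draws without replacement: count favorable combinations over C(26,6).
Favorable = C(12,1) · C(5,4) · C(9,1) = 540; total = C(26,6) = 230230.
P = 540/230230 = 54/23023 ≈ 0.0023.

54/23023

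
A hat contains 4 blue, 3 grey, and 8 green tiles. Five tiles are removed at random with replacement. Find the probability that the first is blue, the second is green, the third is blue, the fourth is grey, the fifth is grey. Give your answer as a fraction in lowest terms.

128/84375

Multiply the conditional probability of each draw in order, with replacement (the composition resets each draw).
P = (4/15) · (8/15) · (4/15) · (3/15) · (3/15) = 128/84375 ≈ 0.0015.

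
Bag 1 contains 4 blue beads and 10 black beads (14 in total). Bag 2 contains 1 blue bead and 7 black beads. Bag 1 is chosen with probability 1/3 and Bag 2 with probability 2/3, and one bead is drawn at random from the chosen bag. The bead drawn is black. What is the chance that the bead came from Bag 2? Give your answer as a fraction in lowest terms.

49/69

P(black | Bag 1) = 5/7; P(black | Bag 2) = 7/8.
P(black) = 1/3·5/7 + 2/3·7/8 = 23/28.
By Bayes' rule, P(Bag 2 | black) = 7/12 / 23/28 = 49/69 ≈ 0.7101.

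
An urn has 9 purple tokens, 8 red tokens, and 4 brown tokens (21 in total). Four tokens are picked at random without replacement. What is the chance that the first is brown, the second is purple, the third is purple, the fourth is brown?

Multiply the conditional probability of each draw in order, without replacement, so each draw removes one from its color and from the total.
P = (4/21) · (9/20) · (8/19) · (3/18) = 4/665 ≈ 0.0060.

4/665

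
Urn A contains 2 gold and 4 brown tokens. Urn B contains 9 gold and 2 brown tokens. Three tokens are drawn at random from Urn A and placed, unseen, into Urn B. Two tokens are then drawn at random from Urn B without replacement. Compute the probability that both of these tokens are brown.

31/455

Condition on how many of the transferred tokens are brown (from Urn A: 4 brown of 6; then Urn B has 14 total).
  1 brown: C(4,1)C(2,2)/C(6,3) = 1/5; then P = C(3,2)/C(14,2) = 3/91
  2 brown: C(4,2)C(2,1)/C(6,3) = 3/5; then P = C(4,2)/C(14,2) = 6/91
  3 brown: C(4,3)C(2,0)/C(6,3) = 1/5; then P = C(5,2)/C(14,2) = 10/91
P(both brown) = 31/455 ≈ 0.0681.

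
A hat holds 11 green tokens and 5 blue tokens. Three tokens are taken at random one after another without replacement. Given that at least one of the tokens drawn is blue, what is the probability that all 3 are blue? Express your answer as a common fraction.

2/79

P(all 3 blue) = C(5,3)/C(16,3) = 1/56; P(at least one blue) = 1 − C(11,3)/C(16,3) = 79/112.
Since 'all 3 blue' ⊆ 'at least one blue', P(all 3 | at least one) = 1/56 / 79/112 = 2/79 ≈ 0.0253.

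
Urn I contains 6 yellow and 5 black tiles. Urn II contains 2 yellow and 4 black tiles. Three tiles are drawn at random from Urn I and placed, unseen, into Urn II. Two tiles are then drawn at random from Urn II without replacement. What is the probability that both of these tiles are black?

1/3

Condition on how many of the transferred tiles are black (from Urn I: 5 black of 11; then Urn II has 9 total).
  0 black: C(5,0)C(6,3)/C(11,3) = 4/33; then P = C(4,2)/C(9,2) = 1/6
  1 black: C(5,1)C(6,2)/C(11,3) = 5/11; then P = C(5,2)/C(9,2) = 5/18
  2 black: C(5,2)C(6,1)/C(11,3) = 4/11; then P = C(6,2)/C(9,2) = 5/12
  3 black: C(5,3)C(6,0)/C(11,3) = 2/33; then P = C(7,2)/C(9,2) = 7/12
P(both black) = 1/3 ≈ 0.3333.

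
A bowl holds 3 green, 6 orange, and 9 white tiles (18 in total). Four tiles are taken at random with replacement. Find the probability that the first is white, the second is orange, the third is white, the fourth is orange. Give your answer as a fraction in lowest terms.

Multiply the conditional probability of each draw in order, with replacement (the composition resets each draw).
P = (9/18) · (6/18) · (9/18) · (6/18) = 1/36 ≈ 0.0278.

1/36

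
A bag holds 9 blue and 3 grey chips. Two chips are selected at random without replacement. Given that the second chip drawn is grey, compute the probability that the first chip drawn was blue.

9/11

P(first=blue and the second chip drawn is grey) = (9/12)·(3/11) = 9/44.
P(the second chip drawn is grey) = Σ over first color = 9/44 + 1/22 = 1/4.
By Bayes, P(first=blue | the second chip drawn is grey) = 9/44 / 1/4 = 9/11 ≈ 0.8182.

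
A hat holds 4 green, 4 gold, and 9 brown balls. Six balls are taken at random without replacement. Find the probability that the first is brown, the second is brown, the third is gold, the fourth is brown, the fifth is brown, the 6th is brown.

3/442

Multiply the conditional probability of each draw in order, without replacement, so each draw removes one from its color and from the total.
P = (9/17) · (8/16) · (4/15) · (7/14) · (6/13) · (5/12) = 3/442 ≈ 0.0068.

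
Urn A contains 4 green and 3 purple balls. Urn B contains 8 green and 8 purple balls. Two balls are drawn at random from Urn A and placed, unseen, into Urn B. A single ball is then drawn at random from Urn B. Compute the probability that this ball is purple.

Condition on how many of the transferred balls are purple (from Urn A: 3 purple of 7; then Urn B has 18 total).
  0 purple: C(3,0)C(4,2)/C(7,2) = 2/7; then P = 8/18
  1 purple: C(3,1)C(4,1)/C(7,2) = 4/7; then P = 9/18
  2 purple: C(3,2)C(4,0)/C(7,2) = 1/7; then P = 10/18
P(purple from Urn B) = 31/63 ≈ 0.4921.

31/63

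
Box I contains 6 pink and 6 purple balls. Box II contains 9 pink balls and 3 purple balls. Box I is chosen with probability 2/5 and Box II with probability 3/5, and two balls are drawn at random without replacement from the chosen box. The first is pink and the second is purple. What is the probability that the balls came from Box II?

9/17

P(E | Box I) = 3/11; P(E | Box II) = 9/44.
P(E) = 2/5·3/11 + 3/5·9/44 = 51/220.
By Bayes' rule, P(Box II | E) = 27/220 / 51/220 = 9/17 ≈ 0.5294.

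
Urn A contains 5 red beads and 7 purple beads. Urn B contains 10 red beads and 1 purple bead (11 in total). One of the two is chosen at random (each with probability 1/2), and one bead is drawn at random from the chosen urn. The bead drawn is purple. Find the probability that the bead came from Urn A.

P(purple | Urn A) = 7/12; P(purple | Urn B) = 1/11.
P(purple) = 1/2·7/12 + 1/2·1/11 = 89/264.
By Bayes' rule, P(Urn A | purple) = 7/24 / 89/264 = 77/89 ≈ 0.8652.

77/89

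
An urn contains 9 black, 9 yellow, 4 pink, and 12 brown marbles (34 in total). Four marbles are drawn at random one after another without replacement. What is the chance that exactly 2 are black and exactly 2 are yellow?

162/5797

Unordered draws without replacement: count favorable combinations over C(34,4).
Favorable = C(9,2) · C(9,2) · C(4,0) · C(12,0) = 1296; total = C(34,4) = 46376.
P = 1296/46376 = 162/5797 ≈ 0.0279.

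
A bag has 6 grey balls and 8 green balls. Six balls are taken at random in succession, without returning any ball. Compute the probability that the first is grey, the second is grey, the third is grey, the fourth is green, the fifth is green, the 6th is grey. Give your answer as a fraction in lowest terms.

Multiply the conditional probability of each draw in order, without replacement, so each draw removes one from its color and from the total.
P = (6/14) · (5/13) · (4/12) · (8/11) · (7/10) · (3/9) = 4/429 ≈ 0.0093.

4/429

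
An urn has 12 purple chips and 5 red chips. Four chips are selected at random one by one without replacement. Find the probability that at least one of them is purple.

Use the complement: P(at least one purple) = 1 − P(no purple).
P(none) = C(5,4)/C(17,4) = 5/2380.
So P = 1 − 5/2380 = 475/476 ≈ 0.9979.

475/476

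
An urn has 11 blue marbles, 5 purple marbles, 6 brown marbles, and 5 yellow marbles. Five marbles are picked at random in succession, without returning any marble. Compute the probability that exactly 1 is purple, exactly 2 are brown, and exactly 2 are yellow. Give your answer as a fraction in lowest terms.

25/2691

Unordered draws without replacement: count favorable combinations over C(27,5).
Favorable = C(11,0) · C(5,1) · C(6,2) · C(5,2) = 750; total = C(27,5) = 80730.
P = 750/80730 = 25/2691 ≈ 0.0093.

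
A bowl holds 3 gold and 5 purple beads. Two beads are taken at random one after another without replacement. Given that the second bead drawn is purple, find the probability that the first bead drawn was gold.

3/7

P(first=gold and the second bead drawn is purple) = (3/8)·(5/7) = 15/56.
P(the second bead drawn is purple) = Σ over first color = 15/56 + 5/14 = 5/8.
By Bayes, P(first=gold | the second bead drawn is purple) = 15/56 / 5/8 = 3/7 ≈ 0.4286.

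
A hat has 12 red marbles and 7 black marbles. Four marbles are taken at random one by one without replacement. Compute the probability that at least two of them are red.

3421/3876

Sum the hypergeometric tail for j = 2,…,4 red marbles.
Favorable = C(12,2)·C(7,2) + C(12,3)·C(7,1) + C(12,4)·C(7,0) = 3421; total = C(19,4) = 3876.
P = 3421/3876 = 3421/3876 ≈ 0.8826.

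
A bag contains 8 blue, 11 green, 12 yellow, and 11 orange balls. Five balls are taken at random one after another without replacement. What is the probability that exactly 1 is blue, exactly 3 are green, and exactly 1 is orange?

Unordered draws without replacement: count favorable combinations over C(42,5).
Favorable = C(8,1) · C(11,3) · C(12,0) · C(11,1) = 14520; total = C(42,5) = 850668.
P = 14520/850668 = 1210/70889 ≈ 0.0171.

1210/70889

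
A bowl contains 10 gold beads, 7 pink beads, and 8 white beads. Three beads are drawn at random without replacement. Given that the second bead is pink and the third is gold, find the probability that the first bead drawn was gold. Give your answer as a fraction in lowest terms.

9/23

P(first=gold and the second bead is pink and the third is gold) = (10/25)·(7/24)·(9/23) = 21/460.
P(E) = Σ over first color = 21/460 + 7/230 + 14/345 = 7/60.
By Bayes, P(first=gold | E) = 21/460 / 7/60 = 9/23 ≈ 0.3913.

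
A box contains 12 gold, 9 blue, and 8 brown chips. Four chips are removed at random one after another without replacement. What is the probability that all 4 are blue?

2/377

Unordered draws without replacement: count favorable combinations over C(29,4).
Favorable = C(12,0) · C(9,4) · C(8,0) = 126; total = C(29,4) = 23751.
P = 126/23751 = 2/377 ≈ 0.0053.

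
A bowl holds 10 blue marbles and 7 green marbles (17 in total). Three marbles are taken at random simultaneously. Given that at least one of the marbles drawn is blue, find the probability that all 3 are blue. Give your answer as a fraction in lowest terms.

P(all 3 blue) = C(10,3)/C(17,3) = 3/17; P(at least one blue) = 1 − C(7,3)/C(17,3) = 129/136.
Since 'all 3 blue' ⊆ 'at least one blue', P(all 3 | at least one) = 3/17 / 129/136 = 8/43 ≈ 0.1860.

8/43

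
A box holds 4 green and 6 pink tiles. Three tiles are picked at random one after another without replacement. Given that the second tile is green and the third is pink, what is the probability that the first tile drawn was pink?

5/8

P(first=pink and the second tile is green and the third is pink) = (6/10)·(4/9)·(5/8) = 1/6.
P(E) = Σ over first color = 1/10 + 1/6 = 4/15.
By Bayes, P(first=pink | E) = 1/6 / 4/15 = 5/8 ≈ 0.6250.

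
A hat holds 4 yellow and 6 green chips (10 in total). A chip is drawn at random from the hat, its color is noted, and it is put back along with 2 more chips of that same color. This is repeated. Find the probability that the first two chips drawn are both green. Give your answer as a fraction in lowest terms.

After a green draw the hat holds 8 green out of 12.
P = (6/10)·(8/12) = 2/5 ≈ 0.4000.

2/5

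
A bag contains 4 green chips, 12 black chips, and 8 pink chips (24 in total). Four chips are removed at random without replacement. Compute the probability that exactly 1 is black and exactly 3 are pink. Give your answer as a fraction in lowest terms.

16/253

Unordered draws without replacement: count favorable combinations over C(24,4).
Favorable = C(4,0) · C(12,1) · C(8,3) = 672; total = C(24,4) = 10626.
P = 672/10626 = 16/253 ≈ 0.0632.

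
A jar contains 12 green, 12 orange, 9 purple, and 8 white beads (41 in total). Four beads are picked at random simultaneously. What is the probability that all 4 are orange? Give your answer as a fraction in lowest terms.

99/20254

Unordered draws without replacement: count favorable combinations over C(41,4).
Favorable = C(12,0) · C(12,4) · C(9,0) · C(8,0) = 495; total = C(41,4) = 101270.
P = 495/101270 = 99/20254 ≈ 0.0049.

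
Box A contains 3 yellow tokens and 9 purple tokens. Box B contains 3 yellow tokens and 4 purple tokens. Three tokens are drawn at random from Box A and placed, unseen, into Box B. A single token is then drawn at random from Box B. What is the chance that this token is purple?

5/8

Condition on how many of the transferred tokens are purple (from Box A: 9 purple of 12; then Box B has 10 total).
  0 purple: C(9,0)C(3,3)/C(12,3) = 1/220; then P = 4/10
  1 purple: C(9,1)C(3,2)/C(12,3) = 27/220; then P = 5/10
  2 purple: C(9,2)C(3,1)/C(12,3) = 27/55; then P = 6/10
  3 purple: C(9,3)C(3,0)/C(12,3) = 21/55; then P = 7/10
P(purple from Box B) = 5/8 ≈ 0.6250.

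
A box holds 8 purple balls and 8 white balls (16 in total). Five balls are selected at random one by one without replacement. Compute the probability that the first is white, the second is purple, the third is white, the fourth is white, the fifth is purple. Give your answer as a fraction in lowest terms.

Multiply the conditional probability of each draw in order, without replacement, so each draw removes one from its color and from the total.
P = (8/16) · (8/15) · (7/14) · (6/13) · (7/12) = 7/195 ≈ 0.0359.

7/195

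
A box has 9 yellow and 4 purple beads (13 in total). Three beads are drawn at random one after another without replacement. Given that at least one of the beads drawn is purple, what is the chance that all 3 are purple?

P(all 3 purple) = C(4,3)/C(13,3) = 2/143; P(at least one purple) = 1 − C(9,3)/C(13,3) = 101/143.
Since 'all 3 purple' ⊆ 'at least one purple', P(all 3 | at least one) = 2/143 / 101/143 = 2/101 ≈ 0.0198.

2/101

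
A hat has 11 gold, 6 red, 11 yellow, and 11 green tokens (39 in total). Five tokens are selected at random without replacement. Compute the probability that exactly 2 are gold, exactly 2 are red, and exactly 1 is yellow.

Unordered draws without replacement: count favorable combinations over C(39,5).
Favorable = C(11,2) · C(6,2) · C(11,1) · C(11,0) = 9075; total = C(39,5) = 575757.
P = 9075/575757 = 3025/191919 ≈ 0.0158.

3025/191919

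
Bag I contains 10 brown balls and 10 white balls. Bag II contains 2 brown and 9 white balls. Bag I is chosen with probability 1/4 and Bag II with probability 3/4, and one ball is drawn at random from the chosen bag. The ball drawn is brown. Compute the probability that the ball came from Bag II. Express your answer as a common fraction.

12/23

P(brown | Bag I) = 1/2; P(brown | Bag II) = 2/11.
P(brown) = 1/4·1/2 + 3/4·2/11 = 23/88.
By Bayes' rule, P(Bag II | brown) = 3/22 / 23/88 = 12/23 ≈ 0.5217.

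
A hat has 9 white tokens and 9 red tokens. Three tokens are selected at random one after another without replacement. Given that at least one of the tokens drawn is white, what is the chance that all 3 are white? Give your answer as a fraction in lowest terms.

P(all 3 white) = C(9,3)/C(18,3) = 7/68; P(at least one white) = 1 − C(9,3)/C(18,3) = 61/68.
Since 'all 3 white' ⊆ 'at least one white', P(all 3 | at least one) = 7/68 / 61/68 = 7/61 ≈ 0.1148.

7/61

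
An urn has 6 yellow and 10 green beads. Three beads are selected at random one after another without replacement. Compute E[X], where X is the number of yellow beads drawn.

9/8

By linearity of expectation, E[X] = Σ P(draw i is yellow); by symmetry each draw (even without replacement) has P(yellow) = 6/16.
E[X] = 3 · 6/16 = 9/8 ≈ 1.1250.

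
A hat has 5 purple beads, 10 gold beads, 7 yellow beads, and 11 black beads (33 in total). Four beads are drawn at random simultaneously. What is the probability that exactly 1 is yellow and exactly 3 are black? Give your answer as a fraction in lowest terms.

7/248

Unordered draws without replacement: count favorable combinations over C(33,4).
Favorable = C(5,0) · C(10,0) · C(7,1) · C(11,3) = 1155; total = C(33,4) = 40920.
P = 1155/40920 = 7/248 ≈ 0.0282.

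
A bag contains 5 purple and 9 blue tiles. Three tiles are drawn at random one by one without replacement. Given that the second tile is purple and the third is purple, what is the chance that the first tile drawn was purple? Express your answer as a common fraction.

P(first=purple and the second tile is purple and the third is purple) = (5/14)·(4/13)·(3/12) = 5/182.
P(E) = Σ over first color = 5/182 + 15/182 = 10/91.
By Bayes, P(first=purple | E) = 5/182 / 10/91 = 1/4 ≈ 0.2500.

1/4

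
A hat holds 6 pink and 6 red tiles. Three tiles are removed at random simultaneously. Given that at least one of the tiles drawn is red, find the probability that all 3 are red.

P(all 3 red) = C(6,3)/C(12,3) = 1/11; P(at least one red) = 1 − C(6,3)/C(12,3) = 10/11.
Since 'all 3 red' ⊆ 'at least one red', P(all 3 | at least one) = 1/11 / 10/11 = 1/10 ≈ 0.1000.

1/10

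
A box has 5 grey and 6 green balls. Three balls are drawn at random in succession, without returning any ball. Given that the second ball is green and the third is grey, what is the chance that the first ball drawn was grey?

4/9

P(first=grey and the second ball is green and the third is grey) = (5/11)·(6/10)·(4/9) = 4/33.
P(E) = Σ over first color = 4/33 + 5/33 = 3/11.
By Bayes, P(first=grey | E) = 4/33 / 3/11 = 4/9 ≈ 0.4444.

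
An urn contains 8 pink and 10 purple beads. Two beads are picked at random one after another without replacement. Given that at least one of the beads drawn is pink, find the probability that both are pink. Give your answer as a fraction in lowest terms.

P(both pink) = C(8,2)/C(18,2) = 28/153; P(at least one pink) = 1 − C(10,2)/C(18,2) = 12/17.
Since 'both pink' ⊆ 'at least one pink', P(both | at least one) = 28/153 / 12/17 = 7/27 ≈ 0.2593.

7/27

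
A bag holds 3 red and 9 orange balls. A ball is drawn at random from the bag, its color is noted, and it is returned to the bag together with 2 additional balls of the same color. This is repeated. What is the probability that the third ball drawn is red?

Sum over the four possibilities for the first two draws (red/not-red each), tracking how the red count and total change by +2 per draw.
P(third is red) = 1/4 ≈ 0.2500. (In a Pólya urn every draw has the same marginal probability 3/12.)

1/4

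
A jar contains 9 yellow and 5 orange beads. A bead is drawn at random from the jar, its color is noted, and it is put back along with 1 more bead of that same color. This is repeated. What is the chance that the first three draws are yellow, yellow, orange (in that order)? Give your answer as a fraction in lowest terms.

15/112

Track the composition after each reinforcement of +1.
P = (9/14) · (10/15) · (5/16) = 15/112 ≈ 0.1339.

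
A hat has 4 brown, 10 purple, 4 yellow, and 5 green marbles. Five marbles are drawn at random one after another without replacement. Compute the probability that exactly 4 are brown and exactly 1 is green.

Unordered draws without replacement: count favorable combinations over C(23,5).
Favorable = C(4,4) · C(10,0) · C(4,0) · C(5,1) = 5; total = C(23,5) = 33649.
P = 5/33649 = 5/33649 ≈ 0.0001.

5/33649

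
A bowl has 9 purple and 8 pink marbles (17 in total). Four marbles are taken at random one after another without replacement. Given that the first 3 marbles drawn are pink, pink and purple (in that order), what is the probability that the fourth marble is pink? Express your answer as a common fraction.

After removing 1 purple, 2 pink, the bowl has 6 pink out of 14 remaining.
P(fourth is pink | given) = 6/14 = 3/7 ≈ 0.4286.

3/7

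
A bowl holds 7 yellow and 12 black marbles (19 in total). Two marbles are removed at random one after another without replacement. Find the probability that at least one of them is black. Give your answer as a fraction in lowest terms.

Use the complement: P(at least one black) = 1 − P(no black).
P(none) = C(7,2)/C(19,2) = 21/171.
So P = 1 − 21/171 = 50/57 ≈ 0.8772.

50/57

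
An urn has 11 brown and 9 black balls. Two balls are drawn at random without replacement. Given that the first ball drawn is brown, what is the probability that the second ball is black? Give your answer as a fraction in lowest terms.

After removing 1 brown, the urn has 9 black out of 19 remaining.
P(second is black | given) = 9/19 ≈ 0.4737.

9/19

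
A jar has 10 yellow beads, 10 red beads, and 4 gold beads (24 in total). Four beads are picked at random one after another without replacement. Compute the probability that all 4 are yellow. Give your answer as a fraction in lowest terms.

5/253

Unordered draws without replacement: count favorable combinations over C(24,4).
Favorable = C(10,4) · C(10,0) · C(4,0) = 210; total = C(24,4) = 10626.
P = 210/10626 = 5/253 ≈ 0.0198.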